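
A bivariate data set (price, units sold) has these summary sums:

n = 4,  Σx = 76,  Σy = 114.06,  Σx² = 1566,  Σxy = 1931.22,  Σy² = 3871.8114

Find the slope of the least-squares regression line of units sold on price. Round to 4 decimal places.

-1.9338

Sxx = Σx² − (Σx)²/n = 1566 − 1444 = 122
Sxy = Σxy − (Σx)(Σy)/n = 1931.22 − 2167.14 = -235.92
b = Sxy/Sxx = -235.92/122 = -1.933770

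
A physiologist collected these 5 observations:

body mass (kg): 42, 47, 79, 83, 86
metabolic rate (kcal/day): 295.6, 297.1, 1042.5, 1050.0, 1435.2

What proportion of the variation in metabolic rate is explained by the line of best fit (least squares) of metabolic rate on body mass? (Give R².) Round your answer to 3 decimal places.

n = 5, Σx = 337, Σy = 4120.4, Σxy = 319313.6, Σx² = 24499, Σy² = 4424753.06
Sxx = Σx² − (Σx)²/n = 24499 − 22713.8 = 1785.2
Sxy = Σxy − (Σx)(Σy)/n = 319313.6 − 277714.96 = 41598.64
Syy = Σy² − (Σy)²/n = 4424753.06 − 3395539.232 = 1029213.828
R² = Sxy²/(Sxx·Syy) = (41598.64)²/(1785.2·1029213.828) = 0.941815

0.942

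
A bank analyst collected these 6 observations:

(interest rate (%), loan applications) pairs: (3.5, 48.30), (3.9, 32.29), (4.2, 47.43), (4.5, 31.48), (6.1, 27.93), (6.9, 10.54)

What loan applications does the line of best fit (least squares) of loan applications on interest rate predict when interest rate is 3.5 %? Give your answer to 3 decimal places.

n = 6, Σx = 29.1, Σy = 197.97, Σxy = 878.946, Σx² = 150.17
Sxx = Σx² − (Σx)²/n = 150.17 − 141.135 = 9.035
Sxy = Σxy − (Σx)(Σy)/n = 878.946 − 960.1545 = -81.2085
b = Sxy/Sxx = -81.2085/9.035 = -8.988213
a = ȳ − b·x̄ = 32.995 − (-8.988213)·4.85 = 76.587831
ŷ(3.5) = a + b·3.5 = 76.587831 + (-8.988213)·3.5 = 45.129087

45.129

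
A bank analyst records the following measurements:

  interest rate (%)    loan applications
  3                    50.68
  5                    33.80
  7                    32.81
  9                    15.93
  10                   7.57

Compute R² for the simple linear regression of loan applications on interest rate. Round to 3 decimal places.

0.946

n = 5, Σx = 34, Σy = 140.79, Σxy = 769.78, Σx² = 264, Σy² = 5098.4683
Sxx = Σx² − (Σx)²/n = 264 − 231.2 = 32.8
Sxy = Σxy − (Σx)(Σy)/n = 769.78 − 957.372 = -187.592
Syy = Σy² − (Σy)²/n = 5098.4683 − 3964.36482 = 1134.10348
R² = Sxy²/(Sxx·Syy) = (-187.592)²/(32.8·1134.10348) = 0.946024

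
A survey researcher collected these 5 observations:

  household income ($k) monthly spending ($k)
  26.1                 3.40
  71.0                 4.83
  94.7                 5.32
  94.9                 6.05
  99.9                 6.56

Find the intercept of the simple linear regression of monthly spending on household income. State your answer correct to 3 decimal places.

n = 5, Σx = 386.6, Σy = 26.16, Σxy = 2164.963, Σx² = 33676.32
Sxx = Σx² − (Σx)²/n = 33676.32 − 29891.912 = 3784.408
Sxy = Σxy − (Σx)(Σy)/n = 2164.963 − 2022.6912 = 142.2718
b = Sxy/Sxx = 142.2718/3784.408 = 0.037594
a = ȳ − b·x̄ = 5.232 − 0.037594·77.32 = 2.325216

2.325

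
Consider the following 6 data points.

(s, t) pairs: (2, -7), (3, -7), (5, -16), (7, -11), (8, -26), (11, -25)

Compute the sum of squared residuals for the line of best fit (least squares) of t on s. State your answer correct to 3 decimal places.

95.173

n = 6, Σx = 36, Σy = -92, Σxy = -675, Σx² = 272, Σy² = 1776
Sxx = Σx² − (Σx)²/n = 272 − 216 = 56
Sxy = Σxy − (Σx)(Σy)/n = -675 − (-552) = -123
Syy = Σy² − (Σy)²/n = 1776 − 1410.666667 = 365.333333
b = Sxy/Sxx = -123/56 = -2.196429
SSE = Syy − b·Sxy = 365.333333 − (-2.196429)·(-123) = 95.172619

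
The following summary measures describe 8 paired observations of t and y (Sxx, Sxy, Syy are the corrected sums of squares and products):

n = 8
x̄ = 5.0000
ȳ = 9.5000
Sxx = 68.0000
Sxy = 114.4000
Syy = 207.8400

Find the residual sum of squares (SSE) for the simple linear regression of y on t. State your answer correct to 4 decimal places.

b = Sxy/Sxx = 114.4/68 = 1.682353
SSE = Syy − b·Sxy = 207.84 − 1.682353·114.4 = 15.378824

15.3788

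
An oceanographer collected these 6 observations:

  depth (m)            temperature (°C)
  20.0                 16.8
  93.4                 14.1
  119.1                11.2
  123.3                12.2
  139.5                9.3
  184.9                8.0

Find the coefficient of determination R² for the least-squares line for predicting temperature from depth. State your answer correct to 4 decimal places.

n = 6, Σx = 680.2, Σy = 71.6, Σxy = 7267.67, Σx² = 92159.52, Σy² = 905.82
Sxx = Σx² − (Σx)²/n = 92159.52 − 77112.006667 = 15047.513333
Sxy = Σxy − (Σx)(Σy)/n = 7267.67 − 8117.053333 = -849.383333
Syy = Σy² − (Σy)²/n = 905.82 − 854.426667 = 51.393333
R² = Sxy²/(Sxx·Syy) = (-849.383333)²/(15047.513333·51.393333) = 0.932902

0.9329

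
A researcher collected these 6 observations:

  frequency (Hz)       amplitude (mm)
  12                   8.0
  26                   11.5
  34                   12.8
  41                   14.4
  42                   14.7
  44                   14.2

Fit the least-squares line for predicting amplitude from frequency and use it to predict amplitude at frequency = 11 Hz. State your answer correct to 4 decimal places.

8.0485

n = 6, Σx = 199, Σy = 75.6, Σxy = 2662.8, Σx² = 7357
Sxx = Σx² − (Σx)²/n = 7357 − 6600.166667 = 756.833333
Sxy = Σxy − (Σx)(Σy)/n = 2662.8 − 2507.4 = 155.4
b = Sxy/Sxx = 155.4/756.833333 = 0.205329
a = ȳ − b·x̄ = 12.6 − 0.205329·33.166667 = 5.789914
ŷ(11) = a + b·11 = 5.789914 + 0.205329·11 = 8.048536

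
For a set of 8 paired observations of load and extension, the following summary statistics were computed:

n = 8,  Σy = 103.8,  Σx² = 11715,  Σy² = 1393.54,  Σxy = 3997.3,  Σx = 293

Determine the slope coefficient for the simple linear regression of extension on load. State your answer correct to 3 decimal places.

0.199

Sxx = Σx² − (Σx)²/n = 11715 − 10731.125 = 983.875
Sxy = Σxy − (Σx)(Σy)/n = 3997.3 − 3801.675 = 195.625
b = Sxy/Sxx = 195.625/983.875 = 0.198831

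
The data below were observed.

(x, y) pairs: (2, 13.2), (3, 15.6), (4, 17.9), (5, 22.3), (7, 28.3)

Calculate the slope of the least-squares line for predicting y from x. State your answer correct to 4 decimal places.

n = 5, Σx = 21, Σy = 97.3, Σxy = 454.4, Σx² = 103
Sxx = Σx² − (Σx)²/n = 103 − 88.2 = 14.8
Sxy = Σxy − (Σx)(Σy)/n = 454.4 − 408.66 = 45.74
b = Sxy/Sxx = 45.74/14.8 = 3.090541

3.0905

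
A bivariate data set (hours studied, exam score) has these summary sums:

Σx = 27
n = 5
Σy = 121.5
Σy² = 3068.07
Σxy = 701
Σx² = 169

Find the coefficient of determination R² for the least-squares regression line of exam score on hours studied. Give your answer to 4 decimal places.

0.7516

Sxx = Σx² − (Σx)²/n = 169 − 145.8 = 23.2
Sxy = Σxy − (Σx)(Σy)/n = 701 − 656.1 = 44.9
Syy = Σy² − (Σy)²/n = 3068.07 − 2952.45 = 115.62
R² = Sxy²/(Sxx·Syy) = (44.9)²/(23.2·115.62) = 0.751574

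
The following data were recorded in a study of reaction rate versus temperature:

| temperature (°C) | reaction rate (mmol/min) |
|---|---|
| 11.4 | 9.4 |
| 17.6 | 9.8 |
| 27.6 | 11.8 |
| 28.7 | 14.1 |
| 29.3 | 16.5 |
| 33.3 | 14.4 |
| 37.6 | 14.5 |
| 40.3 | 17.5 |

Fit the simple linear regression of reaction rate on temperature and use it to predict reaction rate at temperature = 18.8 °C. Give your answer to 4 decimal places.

10.9887

n = 8, Σx = 225.8, Σy = 108, Σxy = 3223.41, Σx² = 7030.4
Sxx = Σx² − (Σx)²/n = 7030.4 − 6373.205 = 657.195
Sxy = Σxy − (Σx)(Σy)/n = 3223.41 − 3048.3 = 175.11
b = Sxy/Sxx = 175.11/657.195 = 0.266451
a = ȳ − b·x̄ = 13.5 − 0.266451·28.225 = 5.979432
ŷ(18.8) = a + b·18.8 = 5.979432 + 0.266451·18.8 = 10.988703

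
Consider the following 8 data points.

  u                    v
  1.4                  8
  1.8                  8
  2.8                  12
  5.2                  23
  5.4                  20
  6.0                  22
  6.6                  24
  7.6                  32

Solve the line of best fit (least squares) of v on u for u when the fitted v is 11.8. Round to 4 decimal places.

2.7153

n = 8, Σx = 36.8, Σy = 149, Σxy = 820.4, Σx² = 206.56
Sxx = Σx² − (Σx)²/n = 206.56 − 169.28 = 37.28
Sxy = Σxy − (Σx)(Σy)/n = 820.4 − 685.4 = 135
b = Sxy/Sxx = 135/37.28 = 3.621245
a = ȳ − b·x̄ = 18.625 − 3.621245·4.6 = 1.967275
Set a + b·x = 11.8: x = (11.8 − 1.967275) / 3.621245 = 2.715289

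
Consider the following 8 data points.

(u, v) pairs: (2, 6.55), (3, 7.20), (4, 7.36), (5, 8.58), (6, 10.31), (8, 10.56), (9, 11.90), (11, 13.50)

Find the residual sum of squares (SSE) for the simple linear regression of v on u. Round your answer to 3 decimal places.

1.306

n = 8, Σx = 48, Σy = 75.96, Σxy = 508.98, Σx² = 356, Σy² = 764.1982
Sxx = Σx² − (Σx)²/n = 356 − 288 = 68
Sxy = Σxy − (Σx)(Σy)/n = 508.98 − 455.76 = 53.22
Syy = Σy² − (Σy)²/n = 764.1982 − 721.2402 = 42.958
b = Sxy/Sxx = 53.22/68 = 0.782647
SSE = Syy − b·Sxy = 42.958 − 0.782647·53.22 = 1.305524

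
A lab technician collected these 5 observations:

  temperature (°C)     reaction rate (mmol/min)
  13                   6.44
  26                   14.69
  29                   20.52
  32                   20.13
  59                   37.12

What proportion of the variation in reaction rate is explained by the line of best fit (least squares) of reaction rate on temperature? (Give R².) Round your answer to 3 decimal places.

0.981

n = 5, Σx = 159, Σy = 98.9, Σxy = 3894.98, Σx² = 6191, Σy² = 2461.4514
Sxx = Σx² − (Σx)²/n = 6191 − 5056.2 = 1134.8
Sxy = Σxy − (Σx)(Σy)/n = 3894.98 − 3145.02 = 749.96
Syy = Σy² − (Σy)²/n = 2461.4514 − 1956.242 = 505.2094
R² = Sxy²/(Sxx·Syy) = (749.96)²/(1134.8·505.2094) = 0.981037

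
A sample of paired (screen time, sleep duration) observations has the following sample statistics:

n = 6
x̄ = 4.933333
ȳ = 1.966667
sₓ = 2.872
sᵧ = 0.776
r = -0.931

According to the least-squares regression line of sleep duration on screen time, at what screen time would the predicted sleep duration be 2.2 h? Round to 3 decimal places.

b = r · sᵧ/sₓ = -0.931 · 0.776/2.872 = -0.251552
a = ȳ − b·x̄ = 1.966667 − (-0.251552)·4.933333 = 3.207654
Set a + b·x = 2.2: x = (2.2 − 3.207654) / (-0.251552) = 4.005758

4.006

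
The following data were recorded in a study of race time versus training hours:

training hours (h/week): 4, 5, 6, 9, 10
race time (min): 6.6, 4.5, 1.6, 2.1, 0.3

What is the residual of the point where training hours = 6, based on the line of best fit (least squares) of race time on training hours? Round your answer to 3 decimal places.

-2.085

n = 5, Σx = 34, Σy = 15.1, Σxy = 80.4, Σx² = 258
Sxx = Σx² − (Σx)²/n = 258 − 231.2 = 26.8
Sxy = Σxy − (Σx)(Σy)/n = 80.4 − 102.68 = -22.28
b = Sxy/Sxx = -22.28/26.8 = -0.831343
a = ȳ − b·x̄ = 3.02 − (-0.831343)·6.8 = 8.673134
ŷ(6) = 8.673134 + (-0.831343)·6 = 3.685075
residual = y − ŷ = 1.6 − 3.685075 = -2.085075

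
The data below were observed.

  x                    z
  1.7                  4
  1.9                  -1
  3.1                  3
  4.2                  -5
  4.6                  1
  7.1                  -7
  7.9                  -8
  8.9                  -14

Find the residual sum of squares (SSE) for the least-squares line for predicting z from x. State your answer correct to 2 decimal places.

n = 8, Σx = 39.4, Σy = -27, Σxy = -239.7, Σx² = 246.94, Σy² = 361
Sxx = Σx² − (Σx)²/n = 246.94 − 194.045 = 52.895
Sxy = Σxy − (Σx)(Σy)/n = -239.7 − (-132.975) = -106.725
Syy = Σy² − (Σy)²/n = 361 − 91.125 = 269.875
b = Sxy/Sxx = -106.725/52.895 = -2.017677
SSE = Syy − b·Sxy = 269.875 − (-2.017677)·(-106.725) = 54.538472

54.54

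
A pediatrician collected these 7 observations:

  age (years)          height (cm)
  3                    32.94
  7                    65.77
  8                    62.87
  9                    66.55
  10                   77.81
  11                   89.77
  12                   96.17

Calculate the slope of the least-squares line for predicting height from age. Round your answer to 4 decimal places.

n = 7, Σx = 60, Σy = 491.88, Σxy = 4580.73, Σx² = 568
Sxx = Σx² − (Σx)²/n = 568 − 514.285714 = 53.714286
Sxy = Σxy − (Σx)(Σy)/n = 4580.73 − 4216.114286 = 364.615714
b = Sxy/Sxx = 364.615714/53.714286 = 6.788059

6.7881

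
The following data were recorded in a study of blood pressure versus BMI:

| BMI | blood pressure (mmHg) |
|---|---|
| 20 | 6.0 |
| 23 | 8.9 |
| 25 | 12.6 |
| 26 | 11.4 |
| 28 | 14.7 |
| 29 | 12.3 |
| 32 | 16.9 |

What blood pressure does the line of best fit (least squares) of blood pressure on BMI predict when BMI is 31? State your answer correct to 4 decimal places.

15.9542

n = 7, Σx = 183, Σy = 82.8, Σxy = 2245.2, Σx² = 4879
Sxx = Σx² − (Σx)²/n = 4879 − 4784.142857 = 94.857143
Sxy = Σxy − (Σx)(Σy)/n = 2245.2 − 2164.628571 = 80.571429
b = Sxy/Sxx = 80.571429/94.857143 = 0.849398
a = ȳ − b·x̄ = 11.828571 − 0.849398·26.142857 = -10.377108
ŷ(31) = a + b·31 = -10.377108 + 0.849398·31 = 15.954217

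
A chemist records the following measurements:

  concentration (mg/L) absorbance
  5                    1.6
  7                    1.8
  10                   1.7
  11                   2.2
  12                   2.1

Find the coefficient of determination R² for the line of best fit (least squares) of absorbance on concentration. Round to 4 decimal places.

0.6321

n = 5, Σx = 45, Σy = 9.4, Σxy = 87, Σx² = 439, Σy² = 17.94
Sxx = Σx² − (Σx)²/n = 439 − 405 = 34
Sxy = Σxy − (Σx)(Σy)/n = 87 − 84.6 = 2.4
Syy = Σy² − (Σy)²/n = 17.94 − 17.672 = 0.268
R² = Sxy²/(Sxx·Syy) = (2.4)²/(34·0.268) = 0.632133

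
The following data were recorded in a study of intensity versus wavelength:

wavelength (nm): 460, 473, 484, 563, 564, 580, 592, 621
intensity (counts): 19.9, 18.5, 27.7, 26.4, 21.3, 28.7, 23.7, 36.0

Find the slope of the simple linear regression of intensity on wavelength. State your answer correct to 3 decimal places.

n = 8, Σx = 4337, Σy = 202.2, Σxy = 111220.1, Σx² = 2377155
Sxx = Σx² − (Σx)²/n = 2377155 − 2351196.125 = 25958.875
Sxy = Σxy − (Σx)(Σy)/n = 111220.1 − 109617.675 = 1602.425
b = Sxy/Sxx = 1602.425/25958.875 = 0.061729

0.062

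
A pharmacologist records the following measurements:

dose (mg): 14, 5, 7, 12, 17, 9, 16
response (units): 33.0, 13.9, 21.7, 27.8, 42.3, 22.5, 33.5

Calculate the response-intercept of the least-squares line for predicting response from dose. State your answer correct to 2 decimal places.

5.14

n = 7, Σx = 80, Σy = 194.7, Σxy = 2474.6, Σx² = 1040
Sxx = Σx² − (Σx)²/n = 1040 − 914.285714 = 125.714286
Sxy = Σxy − (Σx)(Σy)/n = 2474.6 − 2225.142857 = 249.457143
b = Sxy/Sxx = 249.457143/125.714286 = 1.984318
a = ȳ − b·x̄ = 27.814286 − 1.984318·11.428571 = 5.136364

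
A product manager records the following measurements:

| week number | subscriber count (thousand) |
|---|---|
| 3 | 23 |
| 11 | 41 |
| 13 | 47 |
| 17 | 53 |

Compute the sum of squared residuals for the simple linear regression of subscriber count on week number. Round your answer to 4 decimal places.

4.1538

n = 4, Σx = 44, Σy = 164, Σxy = 2032, Σx² = 588, Σy² = 7228
Sxx = Σx² − (Σx)²/n = 588 − 484 = 104
Sxy = Σxy − (Σx)(Σy)/n = 2032 − 1804 = 228
Syy = Σy² − (Σy)²/n = 7228 − 6724 = 504
b = Sxy/Sxx = 228/104 = 2.192308
SSE = Syy − b·Sxy = 504 − 2.192308·228 = 4.153846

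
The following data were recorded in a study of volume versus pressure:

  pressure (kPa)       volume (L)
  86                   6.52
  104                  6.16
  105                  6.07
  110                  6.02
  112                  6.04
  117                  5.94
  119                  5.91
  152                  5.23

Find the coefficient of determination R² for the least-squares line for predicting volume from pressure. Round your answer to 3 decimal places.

n = 8, Σx = 905, Σy = 47.89, Σxy = 5370.62, Σx² = 104835, Σy² = 287.5875
Sxx = Σx² − (Σx)²/n = 104835 − 102378.125 = 2456.875
Sxy = Σxy − (Σx)(Σy)/n = 5370.62 − 5417.55625 = -46.93625
Syy = Σy² − (Σy)²/n = 287.5875 − 286.681512 = 0.905987
R² = Sxy²/(Sxx·Syy) = (-46.93625)²/(2456.875·0.905987) = 0.989718

0.990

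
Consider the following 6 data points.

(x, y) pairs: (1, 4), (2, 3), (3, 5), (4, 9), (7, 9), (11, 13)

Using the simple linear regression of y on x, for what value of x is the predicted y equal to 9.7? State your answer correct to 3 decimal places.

7.315

n = 6, Σx = 28, Σy = 43, Σxy = 267, Σx² = 200
Sxx = Σx² − (Σx)²/n = 200 − 130.666667 = 69.333333
Sxy = Σxy − (Σx)(Σy)/n = 267 − 200.666667 = 66.333333
b = Sxy/Sxx = 66.333333/69.333333 = 0.956731
a = ȳ − b·x̄ = 7.166667 − 0.956731·4.666667 = 2.701923
Set a + b·x = 9.7: x = (9.7 − 2.701923) / 0.956731 = 7.314573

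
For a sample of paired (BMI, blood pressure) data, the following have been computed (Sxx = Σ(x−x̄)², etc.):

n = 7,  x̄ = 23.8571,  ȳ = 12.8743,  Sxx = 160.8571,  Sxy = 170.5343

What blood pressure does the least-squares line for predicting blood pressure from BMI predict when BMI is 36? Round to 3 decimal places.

25.748

b = Sxy/Sxx = 170.5343/160.8571 = 1.060160
a = ȳ − b·x̄ = 12.8743 − 1.060160·23.8571 = -12.418049
ŷ(36) = a + b·36 = -12.418049 + 1.060160·36 = 25.747720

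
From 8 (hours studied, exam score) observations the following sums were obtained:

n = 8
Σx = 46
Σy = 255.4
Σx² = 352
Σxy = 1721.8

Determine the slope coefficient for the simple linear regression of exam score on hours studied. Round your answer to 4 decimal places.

2.8943

Sxx = Σx² − (Σx)²/n = 352 − 264.5 = 87.5
Sxy = Σxy − (Σx)(Σy)/n = 1721.8 − 1468.55 = 253.25
b = Sxy/Sxx = 253.25/87.5 = 2.894286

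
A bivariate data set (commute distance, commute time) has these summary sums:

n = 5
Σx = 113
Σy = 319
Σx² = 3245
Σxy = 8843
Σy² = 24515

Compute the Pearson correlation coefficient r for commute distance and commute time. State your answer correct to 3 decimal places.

0.963

Sxx = Σx² − (Σx)²/n = 3245 − 2553.8 = 691.2
Sxy = Σxy − (Σx)(Σy)/n = 8843 − 7209.4 = 1633.6
Syy = Σy² − (Σy)²/n = 24515 − 20352.2 = 4162.8
r = Sxy/√(Sxx·Syy) = 1633.6/√(2877327.36) = 1633.6/1696.268658 = 0.963055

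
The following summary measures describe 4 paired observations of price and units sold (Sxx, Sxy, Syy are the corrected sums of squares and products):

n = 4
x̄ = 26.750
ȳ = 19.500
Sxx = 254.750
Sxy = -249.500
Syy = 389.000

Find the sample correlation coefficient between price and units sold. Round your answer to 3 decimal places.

-0.793

r = Sxy/√(Sxx·Syy) = -249.5/√(99097.75) = -249.5/314.797951 = -0.792572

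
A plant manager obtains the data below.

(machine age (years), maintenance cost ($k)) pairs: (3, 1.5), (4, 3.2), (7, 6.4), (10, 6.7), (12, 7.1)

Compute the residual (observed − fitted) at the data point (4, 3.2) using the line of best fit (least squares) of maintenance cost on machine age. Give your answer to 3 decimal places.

0.126

n = 5, Σx = 36, Σy = 24.9, Σxy = 214.3, Σx² = 318
Sxx = Σx² − (Σx)²/n = 318 − 259.2 = 58.8
Sxy = Σxy − (Σx)(Σy)/n = 214.3 − 179.28 = 35.02
b = Sxy/Sxx = 35.02/58.8 = 0.595578
a = ȳ − b·x̄ = 4.98 − 0.595578·7.2 = 0.691837
ŷ(4) = 0.691837 + 0.595578·4 = 3.074150
residual = y − ŷ = 3.2 − 3.074150 = 0.125850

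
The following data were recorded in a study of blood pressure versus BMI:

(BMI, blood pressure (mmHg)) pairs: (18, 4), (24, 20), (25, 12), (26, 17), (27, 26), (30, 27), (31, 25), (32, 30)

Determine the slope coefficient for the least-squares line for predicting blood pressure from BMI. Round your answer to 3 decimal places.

1.768

n = 8, Σx = 213, Σy = 161, Σxy = 4541, Σx² = 5815
Sxx = Σx² − (Σx)²/n = 5815 − 5671.125 = 143.875
Sxy = Σxy − (Σx)(Σy)/n = 4541 − 4286.625 = 254.375
b = Sxy/Sxx = 254.375/143.875 = 1.768028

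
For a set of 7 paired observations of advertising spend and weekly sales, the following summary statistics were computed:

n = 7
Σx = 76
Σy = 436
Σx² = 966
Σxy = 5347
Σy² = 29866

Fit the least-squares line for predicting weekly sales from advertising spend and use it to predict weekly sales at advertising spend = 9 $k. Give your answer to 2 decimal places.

Sxx = Σx² − (Σx)²/n = 966 − 825.142857 = 140.857143
Sxy = Σxy − (Σx)(Σy)/n = 5347 − 4733.714286 = 613.285714
b = Sxy/Sxx = 613.285714/140.857143 = 4.353955
a = ȳ − b·x̄ = 62.285714 − 4.353955·10.857143 = 15.014199
ŷ(9) = a + b·9 = 15.014199 + 4.353955·9 = 54.199797

54.20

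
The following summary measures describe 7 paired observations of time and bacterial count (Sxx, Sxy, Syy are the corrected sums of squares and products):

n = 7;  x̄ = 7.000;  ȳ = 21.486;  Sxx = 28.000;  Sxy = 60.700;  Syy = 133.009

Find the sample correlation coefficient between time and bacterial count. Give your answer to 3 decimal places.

r = Sxy/√(Sxx·Syy) = 60.7/√(3724.252) = 60.7/61.026650 = 0.994647

0.995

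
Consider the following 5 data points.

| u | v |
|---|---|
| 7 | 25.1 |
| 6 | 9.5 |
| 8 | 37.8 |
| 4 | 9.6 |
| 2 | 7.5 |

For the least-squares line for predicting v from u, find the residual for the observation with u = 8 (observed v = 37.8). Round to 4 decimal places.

8.1103

n = 5, Σx = 27, Σy = 89.5, Σxy = 588.5, Σx² = 169
Sxx = Σx² − (Σx)²/n = 169 − 145.8 = 23.2
Sxy = Σxy − (Σx)(Σy)/n = 588.5 − 483.3 = 105.2
b = Sxy/Sxx = 105.2/23.2 = 4.534483
a = ȳ − b·x̄ = 17.9 − 4.534483·5.4 = -6.586207
ŷ(8) = -6.586207 + 4.534483·8 = 29.689655
residual = y − ŷ = 37.8 − 29.689655 = 8.110345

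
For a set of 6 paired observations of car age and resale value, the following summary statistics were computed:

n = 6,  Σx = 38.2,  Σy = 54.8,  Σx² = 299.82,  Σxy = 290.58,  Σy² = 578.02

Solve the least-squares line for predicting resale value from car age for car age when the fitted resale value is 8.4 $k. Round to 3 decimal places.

Sxx = Σx² − (Σx)²/n = 299.82 − 243.206667 = 56.613333
Sxy = Σxy − (Σx)(Σy)/n = 290.58 − 348.893333 = -58.313333
b = Sxy/Sxx = -58.313333/56.613333 = -1.030028
a = ȳ − b·x̄ = 9.133333 − (-1.030028)·6.366667 = 15.691180
Set a + b·x = 8.4: x = (8.4 − 15.691180) / (-1.030028) = 7.078621

7.079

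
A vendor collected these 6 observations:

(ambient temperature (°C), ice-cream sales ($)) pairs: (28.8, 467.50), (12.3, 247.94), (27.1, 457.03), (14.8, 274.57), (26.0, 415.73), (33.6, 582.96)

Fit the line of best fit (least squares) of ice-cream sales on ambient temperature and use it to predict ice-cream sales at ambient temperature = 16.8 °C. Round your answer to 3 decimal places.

303.476

n = 6, Σx = 142.6, Σy = 2445.73, Σxy = 63359.247, Σx² = 3739.14
Sxx = Σx² − (Σx)²/n = 3739.14 − 3389.126667 = 350.013333
Sxy = Σxy − (Σx)(Σy)/n = 63359.247 − 58126.849667 = 5232.397333
b = Sxy/Sxx = 5232.397333/350.013333 = 14.949137
a = ȳ − b·x̄ = 407.621667 − 14.949137·23.766667 = 52.330506
ŷ(16.8) = a + b·16.8 = 52.330506 + 14.949137·16.8 = 303.476011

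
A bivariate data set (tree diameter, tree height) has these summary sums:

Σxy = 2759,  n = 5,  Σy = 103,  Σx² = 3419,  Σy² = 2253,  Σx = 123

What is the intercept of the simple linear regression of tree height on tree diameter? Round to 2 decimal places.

6.51

Sxx = Σx² − (Σx)²/n = 3419 − 3025.8 = 393.2
Sxy = Σxy − (Σx)(Σy)/n = 2759 − 2533.8 = 225.2
b = Sxy/Sxx = 225.2/393.2 = 0.572737
a = ȳ − b·x̄ = 20.6 − 0.572737·24.6 = 6.510682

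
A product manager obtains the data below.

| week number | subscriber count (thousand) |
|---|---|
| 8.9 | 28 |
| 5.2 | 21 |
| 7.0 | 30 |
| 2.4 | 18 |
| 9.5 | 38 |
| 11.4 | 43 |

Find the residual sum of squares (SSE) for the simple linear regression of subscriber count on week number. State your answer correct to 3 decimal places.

58.763

n = 6, Σx = 44.4, Σy = 178, Σxy = 1462.8, Σx² = 381.22, Σy² = 5742
Sxx = Σx² − (Σx)²/n = 381.22 − 328.56 = 52.66
Sxy = Σxy − (Σx)(Σy)/n = 1462.8 − 1317.2 = 145.6
Syy = Σy² − (Σy)²/n = 5742 − 5280.666667 = 461.333333
b = Sxy/Sxx = 145.6/52.66 = 2.764907
SSE = Syy − b·Sxy = 461.333333 − 2.764907·145.6 = 58.762881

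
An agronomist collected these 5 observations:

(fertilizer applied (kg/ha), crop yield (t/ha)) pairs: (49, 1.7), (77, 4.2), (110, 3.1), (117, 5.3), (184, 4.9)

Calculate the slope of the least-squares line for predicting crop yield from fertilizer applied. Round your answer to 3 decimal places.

0.020

n = 5, Σx = 537, Σy = 19.2, Σxy = 2269.4, Σx² = 67975
Sxx = Σx² − (Σx)²/n = 67975 − 57673.8 = 10301.2
Sxy = Σxy − (Σx)(Σy)/n = 2269.4 − 2062.08 = 207.32
b = Sxy/Sxx = 207.32/10301.2 = 0.020126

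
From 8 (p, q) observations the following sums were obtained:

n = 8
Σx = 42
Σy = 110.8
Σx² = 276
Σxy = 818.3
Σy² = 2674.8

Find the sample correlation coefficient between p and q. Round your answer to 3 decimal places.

Sxx = Σx² − (Σx)²/n = 276 − 220.5 = 55.5
Sxy = Σxy − (Σx)(Σy)/n = 818.3 − 581.7 = 236.6
Syy = Σy² − (Σy)²/n = 2674.8 − 1534.58 = 1140.22
r = Sxy/√(Sxx·Syy) = 236.6/√(63282.21) = 236.6/251.559556 = 0.940533

0.941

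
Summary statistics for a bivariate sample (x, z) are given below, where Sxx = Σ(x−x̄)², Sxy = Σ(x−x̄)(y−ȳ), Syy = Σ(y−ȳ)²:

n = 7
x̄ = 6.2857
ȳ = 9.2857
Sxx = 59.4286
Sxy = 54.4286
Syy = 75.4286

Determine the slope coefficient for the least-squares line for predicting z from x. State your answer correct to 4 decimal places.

b = Sxy/Sxx = 54.4286/59.4286 = 0.915865

0.9159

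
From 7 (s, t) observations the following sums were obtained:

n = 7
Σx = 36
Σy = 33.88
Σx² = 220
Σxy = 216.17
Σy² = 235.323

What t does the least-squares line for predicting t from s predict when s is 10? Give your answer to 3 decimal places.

Sxx = Σx² − (Σx)²/n = 220 − 185.142857 = 34.857143
Sxy = Σxy − (Σx)(Σy)/n = 216.17 − 174.24 = 41.93
b = Sxy/Sxx = 41.93/34.857143 = 1.202910
a = ȳ − b·x̄ = 4.84 − 1.202910·5.142857 = -1.346393
ŷ(10) = a + b·10 = -1.346393 + 1.202910·10 = 10.682705

10.683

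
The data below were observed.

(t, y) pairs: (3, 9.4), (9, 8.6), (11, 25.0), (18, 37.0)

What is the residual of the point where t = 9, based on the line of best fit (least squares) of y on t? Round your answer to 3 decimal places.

n = 4, Σx = 41, Σy = 80, Σxy = 1046.6, Σx² = 535
Sxx = Σx² − (Σx)²/n = 535 − 420.25 = 114.75
Sxy = Σxy − (Σx)(Σy)/n = 1046.6 − 820 = 226.6
b = Sxy/Sxx = 226.6/114.75 = 1.974728
a = ȳ − b·x̄ = 20 − 1.974728·10.25 = -0.240959
ŷ(9) = -0.240959 + 1.974728·9 = 17.531590
residual = y − ŷ = 8.6 − 17.531590 = -8.931590

-8.932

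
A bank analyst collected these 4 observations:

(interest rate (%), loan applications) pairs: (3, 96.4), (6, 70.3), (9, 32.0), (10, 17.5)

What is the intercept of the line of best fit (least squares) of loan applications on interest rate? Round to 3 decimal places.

n = 4, Σx = 28, Σy = 216.2, Σxy = 1174, Σx² = 226
Sxx = Σx² − (Σx)²/n = 226 − 196 = 30
Sxy = Σxy − (Σx)(Σy)/n = 1174 − 1513.4 = -339.4
b = Sxy/Sxx = -339.4/30 = -11.313333
a = ȳ − b·x̄ = 54.05 − (-11.313333)·7 = 133.243333

133.243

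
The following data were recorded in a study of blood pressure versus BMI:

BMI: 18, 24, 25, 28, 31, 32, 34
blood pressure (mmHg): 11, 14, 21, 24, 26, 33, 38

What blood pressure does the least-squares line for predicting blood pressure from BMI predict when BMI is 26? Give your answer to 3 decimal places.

n = 7, Σx = 192, Σy = 167, Σxy = 4885, Σx² = 5450
Sxx = Σx² − (Σx)²/n = 5450 − 5266.285714 = 183.714286
Sxy = Σxy − (Σx)(Σy)/n = 4885 − 4580.571429 = 304.428571
b = Sxy/Sxx = 304.428571/183.714286 = 1.657076
a = ȳ − b·x̄ = 23.857143 − 1.657076·27.428571 = -21.594090
ŷ(26) = a + b·26 = -21.594090 + 1.657076·26 = 21.489891

21.490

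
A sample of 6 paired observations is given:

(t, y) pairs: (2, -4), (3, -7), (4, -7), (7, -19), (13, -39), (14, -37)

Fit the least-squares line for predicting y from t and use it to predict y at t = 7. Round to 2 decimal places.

-18.33

n = 6, Σx = 43, Σy = -113, Σxy = -1215, Σx² = 443
Sxx = Σx² − (Σx)²/n = 443 − 308.166667 = 134.833333
Sxy = Σxy − (Σx)(Σy)/n = -1215 − (-809.833333) = -405.166667
b = Sxy/Sxx = -405.166667/134.833333 = -3.004944
a = ȳ − b·x̄ = -18.833333 − (-3.004944)·7.166667 = 2.702101
ŷ(7) = a + b·7 = 2.702101 + (-3.004944)·7 = -18.332509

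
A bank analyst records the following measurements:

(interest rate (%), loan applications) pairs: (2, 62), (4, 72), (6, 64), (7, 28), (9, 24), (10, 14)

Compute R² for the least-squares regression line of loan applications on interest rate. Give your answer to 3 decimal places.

n = 6, Σx = 38, Σy = 264, Σxy = 1348, Σx² = 286, Σy² = 14680
Sxx = Σx² − (Σx)²/n = 286 − 240.666667 = 45.333333
Sxy = Σxy − (Σx)(Σy)/n = 1348 − 1672 = -324
Syy = Σy² − (Σy)²/n = 14680 − 11616 = 3064
R² = Sxy²/(Sxx·Syy) = (-324)²/(45.333333·3064) = 0.755759

0.756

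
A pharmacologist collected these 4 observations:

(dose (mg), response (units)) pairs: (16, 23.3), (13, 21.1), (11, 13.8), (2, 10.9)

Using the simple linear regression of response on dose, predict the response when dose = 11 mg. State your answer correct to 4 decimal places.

n = 4, Σx = 42, Σy = 69.1, Σxy = 820.7, Σx² = 550
Sxx = Σx² − (Σx)²/n = 550 − 441 = 109
Sxy = Σxy − (Σx)(Σy)/n = 820.7 − 725.55 = 95.15
b = Sxy/Sxx = 95.15/109 = 0.872936
a = ȳ − b·x̄ = 17.275 − 0.872936·10.5 = 8.109174
ŷ(11) = a + b·11 = 8.109174 + 0.872936·11 = 17.711468

17.7115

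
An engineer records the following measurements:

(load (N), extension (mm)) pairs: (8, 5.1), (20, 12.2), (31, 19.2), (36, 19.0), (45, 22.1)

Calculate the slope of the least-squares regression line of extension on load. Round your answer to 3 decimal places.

0.467

n = 5, Σx = 140, Σy = 77.6, Σxy = 2558.5, Σx² = 4746
Sxx = Σx² − (Σx)²/n = 4746 − 3920 = 826
Sxy = Σxy − (Σx)(Σy)/n = 2558.5 − 2172.8 = 385.7
b = Sxy/Sxx = 385.7/826 = 0.466949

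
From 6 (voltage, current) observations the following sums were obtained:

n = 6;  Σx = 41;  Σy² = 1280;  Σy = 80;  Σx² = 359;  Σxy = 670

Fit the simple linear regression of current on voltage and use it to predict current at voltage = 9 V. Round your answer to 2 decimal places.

Sxx = Σx² − (Σx)²/n = 359 − 280.166667 = 78.833333
Sxy = Σxy − (Σx)(Σy)/n = 670 − 546.666667 = 123.333333
b = Sxy/Sxx = 123.333333/78.833333 = 1.564482
a = ȳ − b·x̄ = 13.333333 − 1.564482·6.833333 = 2.642706
ŷ(9) = a + b·9 = 2.642706 + 1.564482·9 = 16.723044

16.72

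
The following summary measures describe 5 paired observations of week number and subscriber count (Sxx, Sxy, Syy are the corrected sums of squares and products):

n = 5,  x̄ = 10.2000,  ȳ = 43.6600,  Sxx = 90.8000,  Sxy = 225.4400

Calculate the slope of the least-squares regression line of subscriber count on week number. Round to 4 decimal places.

b = Sxy/Sxx = 225.44/90.8 = 2.482819

2.4828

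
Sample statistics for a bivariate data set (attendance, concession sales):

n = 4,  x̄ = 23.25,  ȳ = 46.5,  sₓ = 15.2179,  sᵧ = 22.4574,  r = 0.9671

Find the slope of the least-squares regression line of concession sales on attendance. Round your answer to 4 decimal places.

1.4272

b = r · sᵧ/sₓ = 0.9671 · 22.4574/15.2179 = 1.427171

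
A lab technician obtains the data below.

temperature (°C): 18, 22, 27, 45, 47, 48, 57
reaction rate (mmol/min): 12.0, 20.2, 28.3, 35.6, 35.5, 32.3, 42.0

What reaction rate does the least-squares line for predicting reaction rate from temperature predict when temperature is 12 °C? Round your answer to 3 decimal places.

n = 7, Σx = 264, Σy = 205.9, Σxy = 8639.4, Σx² = 11324
Sxx = Σx² − (Σx)²/n = 11324 − 9956.571429 = 1367.428571
Sxy = Σxy − (Σx)(Σy)/n = 8639.4 − 7765.371429 = 874.028571
b = Sxy/Sxx = 874.028571/1367.428571 = 0.639177
a = ȳ − b·x̄ = 29.414286 − 0.639177·37.714286 = 5.308191
ŷ(12) = a + b·12 = 5.308191 + 0.639177·12 = 12.978312

12.978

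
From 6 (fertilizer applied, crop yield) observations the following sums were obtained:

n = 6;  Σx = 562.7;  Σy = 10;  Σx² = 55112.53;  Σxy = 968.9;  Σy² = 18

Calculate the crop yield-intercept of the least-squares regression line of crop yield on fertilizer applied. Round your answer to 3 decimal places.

0.422

Sxx = Σx² − (Σx)²/n = 55112.53 − 52771.881667 = 2340.648333
Sxy = Σxy − (Σx)(Σy)/n = 968.9 − 937.833333 = 31.066667
b = Sxy/Sxx = 31.066667/2340.648333 = 0.013273
a = ȳ − b·x̄ = 1.666667 − 0.013273·93.783333 = 0.421911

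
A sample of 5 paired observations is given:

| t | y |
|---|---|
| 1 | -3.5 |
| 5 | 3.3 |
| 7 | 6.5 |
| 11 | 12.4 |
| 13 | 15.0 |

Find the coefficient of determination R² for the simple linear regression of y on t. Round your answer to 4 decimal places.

0.9977

n = 5, Σx = 37, Σy = 33.7, Σxy = 389.9, Σx² = 365, Σy² = 444.15
Sxx = Σx² − (Σx)²/n = 365 − 273.8 = 91.2
Sxy = Σxy − (Σx)(Σy)/n = 389.9 − 249.38 = 140.52
Syy = Σy² − (Σy)²/n = 444.15 − 227.138 = 217.012
R² = Sxy²/(Sxx·Syy) = (140.52)²/(91.2·217.012) = 0.997695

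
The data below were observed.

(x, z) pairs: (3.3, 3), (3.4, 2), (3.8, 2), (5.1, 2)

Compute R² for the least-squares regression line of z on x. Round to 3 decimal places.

n = 4, Σx = 15.6, Σy = 9, Σxy = 34.5, Σx² = 62.9, Σy² = 21
Sxx = Σx² − (Σx)²/n = 62.9 − 60.84 = 2.06
Sxy = Σxy − (Σx)(Σy)/n = 34.5 − 35.1 = -0.6
Syy = Σy² − (Σy)²/n = 21 − 20.25 = 0.75
R² = Sxy²/(Sxx·Syy) = (-0.6)²/(2.06·0.75) = 0.233010

0.233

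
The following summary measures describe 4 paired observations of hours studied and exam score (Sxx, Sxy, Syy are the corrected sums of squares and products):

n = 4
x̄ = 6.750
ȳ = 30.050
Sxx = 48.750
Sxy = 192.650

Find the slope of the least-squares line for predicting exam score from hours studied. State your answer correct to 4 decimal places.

3.9518

b = Sxy/Sxx = 192.65/48.75 = 3.951795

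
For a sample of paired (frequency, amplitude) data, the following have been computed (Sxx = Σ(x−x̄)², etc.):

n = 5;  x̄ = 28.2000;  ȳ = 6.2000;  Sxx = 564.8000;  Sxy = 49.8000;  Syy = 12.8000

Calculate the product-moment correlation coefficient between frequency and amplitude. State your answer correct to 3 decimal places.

r = Sxy/√(Sxx·Syy) = 49.8/√(7229.44) = 49.8/85.026114 = 0.585702

0.586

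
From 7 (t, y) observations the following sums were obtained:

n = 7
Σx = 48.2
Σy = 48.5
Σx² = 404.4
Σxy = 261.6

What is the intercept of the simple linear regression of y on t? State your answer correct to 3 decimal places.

13.800

Sxx = Σx² − (Σx)²/n = 404.4 − 331.891429 = 72.508571
Sxy = Σxy − (Σx)(Σy)/n = 261.6 − 333.957143 = -72.357143
b = Sxy/Sxx = -72.357143/72.508571 = -0.997912
a = ȳ − b·x̄ = 6.928571 − (-0.997912)·6.885714 = 13.799905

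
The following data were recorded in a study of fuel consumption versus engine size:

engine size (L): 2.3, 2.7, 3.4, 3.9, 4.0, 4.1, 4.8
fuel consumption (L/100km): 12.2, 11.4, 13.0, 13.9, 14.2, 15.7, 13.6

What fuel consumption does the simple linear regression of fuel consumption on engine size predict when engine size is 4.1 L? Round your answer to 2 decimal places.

n = 7, Σx = 25.2, Σy = 94, Σxy = 343.7, Σx² = 95.2
Sxx = Σx² − (Σx)²/n = 95.2 − 90.72 = 4.48
Sxy = Σxy − (Σx)(Σy)/n = 343.7 − 338.4 = 5.3
b = Sxy/Sxx = 5.3/4.48 = 1.183036
a = ȳ − b·x̄ = 13.428571 − 1.183036·3.6 = 9.169643
ŷ(4.1) = a + b·4.1 = 9.169643 + 1.183036·4.1 = 14.020089

14.02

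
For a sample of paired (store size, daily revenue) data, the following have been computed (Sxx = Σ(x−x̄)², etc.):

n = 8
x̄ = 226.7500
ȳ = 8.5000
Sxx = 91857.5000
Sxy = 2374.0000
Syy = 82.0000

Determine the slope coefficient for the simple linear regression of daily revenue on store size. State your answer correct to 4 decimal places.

0.0258

b = Sxy/Sxx = 2374/91857.5 = 0.025844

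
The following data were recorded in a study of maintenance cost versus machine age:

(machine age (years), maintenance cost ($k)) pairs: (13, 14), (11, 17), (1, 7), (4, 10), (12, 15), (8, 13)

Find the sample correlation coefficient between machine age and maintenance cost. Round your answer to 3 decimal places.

0.916

n = 6, Σx = 49, Σy = 76, Σxy = 700, Σx² = 515, Σy² = 1028
Sxx = Σx² − (Σx)²/n = 515 − 400.166667 = 114.833333
Sxy = Σxy − (Σx)(Σy)/n = 700 − 620.666667 = 79.333333
Syy = Σy² − (Σy)²/n = 1028 − 962.666667 = 65.333333
r = Sxy/√(Sxx·Syy) = 79.333333/√(7502.444444) = 79.333333/86.616652 = 0.915913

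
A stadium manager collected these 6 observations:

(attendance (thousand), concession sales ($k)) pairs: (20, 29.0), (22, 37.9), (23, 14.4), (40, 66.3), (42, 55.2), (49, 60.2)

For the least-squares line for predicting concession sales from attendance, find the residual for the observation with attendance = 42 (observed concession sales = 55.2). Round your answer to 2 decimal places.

-1.56

n = 6, Σx = 196, Σy = 263, Σxy = 9665.2, Σx² = 7178
Sxx = Σx² − (Σx)²/n = 7178 − 6402.666667 = 775.333333
Sxy = Σxy − (Σx)(Σy)/n = 9665.2 − 8591.333333 = 1073.866667
b = Sxy/Sxx = 1073.866667/775.333333 = 1.385039
a = ȳ − b·x̄ = 43.833333 − 1.385039·32.666667 = -1.411264
ŷ(42) = -1.411264 + 1.385039·42 = 56.760361
residual = y − ŷ = 55.2 − 56.760361 = -1.560361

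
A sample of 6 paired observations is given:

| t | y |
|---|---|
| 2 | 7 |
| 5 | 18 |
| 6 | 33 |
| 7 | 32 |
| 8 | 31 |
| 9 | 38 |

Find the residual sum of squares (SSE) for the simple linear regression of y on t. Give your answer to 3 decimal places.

n = 6, Σx = 37, Σy = 159, Σxy = 1116, Σx² = 259, Σy² = 4891
Sxx = Σx² − (Σx)²/n = 259 − 228.166667 = 30.833333
Sxy = Σxy − (Σx)(Σy)/n = 1116 − 980.5 = 135.5
Syy = Σy² − (Σy)²/n = 4891 − 4213.5 = 677.5
b = Sxy/Sxx = 135.5/30.833333 = 4.394595
SSE = Syy − b·Sxy = 677.5 − 4.394595·135.5 = 82.032432

82.032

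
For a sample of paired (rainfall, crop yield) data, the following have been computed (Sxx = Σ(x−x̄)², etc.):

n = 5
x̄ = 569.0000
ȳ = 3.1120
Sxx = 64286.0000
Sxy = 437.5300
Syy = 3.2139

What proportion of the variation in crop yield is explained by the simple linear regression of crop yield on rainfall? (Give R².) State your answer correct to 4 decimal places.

R² = Sxy²/(Sxx·Syy) = (437.53)²/(64286·3.2139) = 0.926546

0.9265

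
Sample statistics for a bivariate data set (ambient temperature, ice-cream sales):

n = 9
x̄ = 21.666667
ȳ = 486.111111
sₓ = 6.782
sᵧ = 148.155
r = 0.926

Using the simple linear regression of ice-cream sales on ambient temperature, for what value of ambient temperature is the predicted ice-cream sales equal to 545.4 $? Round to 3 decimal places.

24.598

b = r · sᵧ/sₓ = 0.926 · 148.155/6.782 = 20.228772
a = ȳ − b·x̄ = 486.111111 − 20.228772·21.666667 = 47.821050
Set a + b·x = 545.4: x = (545.4 − 47.821050) / 20.228772 = 24.597586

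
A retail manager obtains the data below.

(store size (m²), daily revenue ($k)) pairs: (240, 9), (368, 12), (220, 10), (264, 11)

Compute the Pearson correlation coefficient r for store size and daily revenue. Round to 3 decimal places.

0.839

n = 4, Σx = 1092, Σy = 42, Σxy = 11680, Σx² = 311120, Σy² = 446
Sxx = Σx² − (Σx)²/n = 311120 − 298116 = 13004
Sxy = Σxy − (Σx)(Σy)/n = 11680 − 11466 = 214
Syy = Σy² − (Σy)²/n = 446 − 441 = 5
r = Sxy/√(Sxx·Syy) = 214/√(65020) = 214/254.990196 = 0.839248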